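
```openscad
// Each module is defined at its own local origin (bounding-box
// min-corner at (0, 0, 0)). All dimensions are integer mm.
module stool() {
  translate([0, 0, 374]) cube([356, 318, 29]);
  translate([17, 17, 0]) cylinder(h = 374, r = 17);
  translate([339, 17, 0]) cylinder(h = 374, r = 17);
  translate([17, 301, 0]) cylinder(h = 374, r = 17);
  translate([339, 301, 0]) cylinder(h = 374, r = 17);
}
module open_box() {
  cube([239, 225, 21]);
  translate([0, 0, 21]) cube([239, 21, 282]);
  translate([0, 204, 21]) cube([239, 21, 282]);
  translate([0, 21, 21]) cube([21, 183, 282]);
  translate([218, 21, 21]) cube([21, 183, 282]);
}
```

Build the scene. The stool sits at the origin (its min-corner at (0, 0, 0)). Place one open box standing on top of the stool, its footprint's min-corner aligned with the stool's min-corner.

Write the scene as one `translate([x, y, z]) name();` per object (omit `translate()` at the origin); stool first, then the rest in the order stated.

stool();
translate([0, 0, 403]) open_box();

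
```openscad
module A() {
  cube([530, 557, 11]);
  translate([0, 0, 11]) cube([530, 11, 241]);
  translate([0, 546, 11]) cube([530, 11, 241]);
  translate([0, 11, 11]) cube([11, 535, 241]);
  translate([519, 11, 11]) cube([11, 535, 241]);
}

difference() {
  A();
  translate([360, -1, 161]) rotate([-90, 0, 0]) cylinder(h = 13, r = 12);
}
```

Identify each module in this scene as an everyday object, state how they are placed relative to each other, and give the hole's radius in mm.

The subtracted cylinder has r = 12 mm.

A is an open box. The open box has a circular hole through its front wall. The hole's radius is 12 mm.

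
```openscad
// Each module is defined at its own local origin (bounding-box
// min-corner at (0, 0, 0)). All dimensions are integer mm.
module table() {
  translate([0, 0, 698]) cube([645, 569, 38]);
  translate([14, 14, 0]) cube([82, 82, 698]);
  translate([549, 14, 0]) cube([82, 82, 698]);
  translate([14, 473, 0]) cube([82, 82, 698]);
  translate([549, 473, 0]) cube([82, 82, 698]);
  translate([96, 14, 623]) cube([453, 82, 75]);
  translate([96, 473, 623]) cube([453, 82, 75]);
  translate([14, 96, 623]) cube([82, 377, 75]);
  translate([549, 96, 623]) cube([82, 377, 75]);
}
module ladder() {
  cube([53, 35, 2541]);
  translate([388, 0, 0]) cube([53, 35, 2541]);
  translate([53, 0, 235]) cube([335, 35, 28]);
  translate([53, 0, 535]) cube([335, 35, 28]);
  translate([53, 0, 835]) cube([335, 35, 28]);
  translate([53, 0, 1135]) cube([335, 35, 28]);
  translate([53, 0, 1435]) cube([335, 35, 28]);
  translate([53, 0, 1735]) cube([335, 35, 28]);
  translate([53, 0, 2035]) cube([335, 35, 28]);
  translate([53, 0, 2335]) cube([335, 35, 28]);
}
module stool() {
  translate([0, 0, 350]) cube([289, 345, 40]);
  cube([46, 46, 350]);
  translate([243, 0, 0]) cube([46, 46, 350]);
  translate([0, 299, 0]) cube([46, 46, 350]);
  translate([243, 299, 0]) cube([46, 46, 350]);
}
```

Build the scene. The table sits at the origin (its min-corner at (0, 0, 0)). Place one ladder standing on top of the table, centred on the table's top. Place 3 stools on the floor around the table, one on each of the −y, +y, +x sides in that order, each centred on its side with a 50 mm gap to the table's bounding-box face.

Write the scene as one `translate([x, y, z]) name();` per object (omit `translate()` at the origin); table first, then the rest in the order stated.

table();
translate([102, 267, 736]) ladder();
translate([178, -395, 0]) stool();
translate([178, 619, 0]) stool();
translate([695, 112, 0]) stool();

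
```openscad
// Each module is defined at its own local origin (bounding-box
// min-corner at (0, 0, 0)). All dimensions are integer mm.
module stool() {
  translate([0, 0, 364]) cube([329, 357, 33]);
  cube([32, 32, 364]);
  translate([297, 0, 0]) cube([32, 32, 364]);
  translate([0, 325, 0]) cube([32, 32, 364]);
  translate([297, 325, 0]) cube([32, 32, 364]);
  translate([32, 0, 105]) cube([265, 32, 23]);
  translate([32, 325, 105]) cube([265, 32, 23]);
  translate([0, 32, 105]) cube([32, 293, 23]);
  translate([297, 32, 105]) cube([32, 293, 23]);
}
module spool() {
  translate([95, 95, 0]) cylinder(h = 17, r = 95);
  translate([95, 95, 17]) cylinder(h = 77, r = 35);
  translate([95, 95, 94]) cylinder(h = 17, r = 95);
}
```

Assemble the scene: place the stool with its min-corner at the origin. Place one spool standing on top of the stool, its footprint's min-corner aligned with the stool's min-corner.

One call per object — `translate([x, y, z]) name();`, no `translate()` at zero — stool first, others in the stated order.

stool();
translate([0, 0, 397]) spool();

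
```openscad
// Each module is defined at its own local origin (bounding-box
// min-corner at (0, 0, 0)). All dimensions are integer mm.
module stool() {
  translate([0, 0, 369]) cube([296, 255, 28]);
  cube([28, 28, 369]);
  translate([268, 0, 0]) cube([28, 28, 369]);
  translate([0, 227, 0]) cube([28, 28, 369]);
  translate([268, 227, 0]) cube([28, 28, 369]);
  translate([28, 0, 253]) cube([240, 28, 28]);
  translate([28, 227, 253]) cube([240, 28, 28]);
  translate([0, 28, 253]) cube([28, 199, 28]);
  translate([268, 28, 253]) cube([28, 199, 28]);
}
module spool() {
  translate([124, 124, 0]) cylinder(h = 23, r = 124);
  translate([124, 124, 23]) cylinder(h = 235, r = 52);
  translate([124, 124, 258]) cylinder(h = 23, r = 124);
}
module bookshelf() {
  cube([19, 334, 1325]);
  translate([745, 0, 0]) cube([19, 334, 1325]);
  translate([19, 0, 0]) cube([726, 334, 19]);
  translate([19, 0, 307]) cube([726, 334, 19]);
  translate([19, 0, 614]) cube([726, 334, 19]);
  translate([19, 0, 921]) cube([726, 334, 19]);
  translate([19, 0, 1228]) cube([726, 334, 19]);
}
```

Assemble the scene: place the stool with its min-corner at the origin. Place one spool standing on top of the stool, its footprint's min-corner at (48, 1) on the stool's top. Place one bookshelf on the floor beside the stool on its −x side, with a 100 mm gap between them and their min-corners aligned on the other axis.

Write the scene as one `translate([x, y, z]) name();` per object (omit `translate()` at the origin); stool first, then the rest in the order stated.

stool();
translate([48, 1, 397]) spool();
translate([-864, 0, 0]) bookshelf();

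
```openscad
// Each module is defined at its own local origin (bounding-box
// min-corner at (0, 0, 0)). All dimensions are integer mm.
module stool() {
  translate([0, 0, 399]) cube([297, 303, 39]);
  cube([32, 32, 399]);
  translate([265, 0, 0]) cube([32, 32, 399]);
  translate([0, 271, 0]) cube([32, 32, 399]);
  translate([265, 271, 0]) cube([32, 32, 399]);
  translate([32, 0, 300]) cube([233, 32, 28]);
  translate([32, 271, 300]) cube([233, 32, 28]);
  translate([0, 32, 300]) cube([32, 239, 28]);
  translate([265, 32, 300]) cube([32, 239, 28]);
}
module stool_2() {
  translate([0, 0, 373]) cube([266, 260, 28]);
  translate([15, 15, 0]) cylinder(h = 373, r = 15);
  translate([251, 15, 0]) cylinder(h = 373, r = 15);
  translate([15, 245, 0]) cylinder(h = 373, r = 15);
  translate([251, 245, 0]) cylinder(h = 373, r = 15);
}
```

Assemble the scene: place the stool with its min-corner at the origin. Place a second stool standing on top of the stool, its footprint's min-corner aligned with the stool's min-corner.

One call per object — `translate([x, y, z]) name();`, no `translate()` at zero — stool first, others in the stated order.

stool();
translate([0, 0, 438]) stool_2();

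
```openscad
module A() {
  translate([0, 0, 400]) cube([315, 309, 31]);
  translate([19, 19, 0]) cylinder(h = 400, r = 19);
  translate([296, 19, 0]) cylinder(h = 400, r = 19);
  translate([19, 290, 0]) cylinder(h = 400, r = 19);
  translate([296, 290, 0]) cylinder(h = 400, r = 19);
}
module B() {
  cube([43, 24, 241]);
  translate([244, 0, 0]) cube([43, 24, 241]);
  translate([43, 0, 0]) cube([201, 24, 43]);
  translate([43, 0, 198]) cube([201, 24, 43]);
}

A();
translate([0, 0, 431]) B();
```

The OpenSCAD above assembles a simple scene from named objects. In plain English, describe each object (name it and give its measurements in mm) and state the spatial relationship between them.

A is a four-legged stool. The seat is 315×309 mm, 31 mm thick, top at z = 431 mm. It stands on four round legs, each 38 mm in diameter, from z = 0 to the seat underside, each leg's axis is inset half a diameter from the nearest pair of seat edges (so the leg's bounding box is flush with the corner).

B is a rectangular picture frame lying in the x–z plane (depth along y). The opening is 201 mm wide (x) by 155 mm tall (z), surrounded by a border 43 mm wide on all four sides. The frame is 24 mm deep and is made of two full-height vertical stiles with two horizontal rails fitted between them.

The picture frame is on top of the stool.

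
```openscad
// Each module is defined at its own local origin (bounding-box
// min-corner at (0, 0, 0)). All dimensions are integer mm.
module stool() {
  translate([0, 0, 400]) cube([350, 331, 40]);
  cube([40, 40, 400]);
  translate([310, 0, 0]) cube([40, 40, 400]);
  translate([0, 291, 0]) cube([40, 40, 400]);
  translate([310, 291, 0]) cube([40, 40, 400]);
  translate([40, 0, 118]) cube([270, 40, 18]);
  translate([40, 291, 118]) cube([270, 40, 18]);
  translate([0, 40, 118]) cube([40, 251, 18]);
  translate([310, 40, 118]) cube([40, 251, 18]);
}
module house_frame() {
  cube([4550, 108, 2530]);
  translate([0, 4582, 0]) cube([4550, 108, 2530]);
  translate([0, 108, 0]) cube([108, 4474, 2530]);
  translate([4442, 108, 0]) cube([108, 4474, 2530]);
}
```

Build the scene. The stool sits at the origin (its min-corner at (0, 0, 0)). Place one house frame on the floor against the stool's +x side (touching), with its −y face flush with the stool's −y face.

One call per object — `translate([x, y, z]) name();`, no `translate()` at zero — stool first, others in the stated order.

stool();
translate([350, 0, 0]) house_frame();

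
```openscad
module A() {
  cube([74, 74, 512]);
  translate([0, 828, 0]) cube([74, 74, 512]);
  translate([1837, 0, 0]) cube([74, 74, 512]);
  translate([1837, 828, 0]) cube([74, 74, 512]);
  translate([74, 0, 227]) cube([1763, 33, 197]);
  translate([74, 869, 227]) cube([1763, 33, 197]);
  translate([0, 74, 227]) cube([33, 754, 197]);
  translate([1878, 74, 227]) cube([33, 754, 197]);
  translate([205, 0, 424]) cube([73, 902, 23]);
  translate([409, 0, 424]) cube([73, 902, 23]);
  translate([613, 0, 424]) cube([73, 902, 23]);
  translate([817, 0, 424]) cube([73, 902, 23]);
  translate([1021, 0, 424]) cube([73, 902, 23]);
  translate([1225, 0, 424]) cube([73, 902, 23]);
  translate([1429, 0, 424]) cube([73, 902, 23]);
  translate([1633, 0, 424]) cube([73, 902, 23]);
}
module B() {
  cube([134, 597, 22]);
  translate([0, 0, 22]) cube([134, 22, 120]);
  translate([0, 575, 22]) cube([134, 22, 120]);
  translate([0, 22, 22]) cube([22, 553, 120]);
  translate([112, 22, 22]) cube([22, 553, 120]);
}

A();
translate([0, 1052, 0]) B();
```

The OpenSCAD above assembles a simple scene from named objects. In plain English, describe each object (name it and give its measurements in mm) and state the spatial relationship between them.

A is a bed frame 1911 mm long (x) by 902 mm wide (y). Four 74×74 mm corner posts, 512 mm tall, at the corners of the footprint. Four rails of 33 mm thickness and 197 mm height run between adjacent posts with their undersides at z = 227 mm, their outer faces flush with the outside of the frame (the two x-running rails run between the posts' inner faces; the two y-running rails run between the posts' inner faces). 8 slats, each 73 mm wide (x) and 23 mm thick, lie across the top of the two x-running rails, running the full 902 mm width of the frame in y; the slats are evenly spaced along x between the inner faces of the end posts with equal gaps (rounded down to the nearest mm) at the −x end and between each pair — any rounding remainder accumulates at the +x end.

B is an open-topped rectangular box: outside dimensions 134×597×142 mm, with a uniform wall and base thickness of 22 mm. The base is a full 134×597 slab on the floor; four walls sit on top of the base. The front and back walls (the −y and +y sides) span the full width; the two side walls fit between them.

The open box is on the floor beside the bed frame on its +y side.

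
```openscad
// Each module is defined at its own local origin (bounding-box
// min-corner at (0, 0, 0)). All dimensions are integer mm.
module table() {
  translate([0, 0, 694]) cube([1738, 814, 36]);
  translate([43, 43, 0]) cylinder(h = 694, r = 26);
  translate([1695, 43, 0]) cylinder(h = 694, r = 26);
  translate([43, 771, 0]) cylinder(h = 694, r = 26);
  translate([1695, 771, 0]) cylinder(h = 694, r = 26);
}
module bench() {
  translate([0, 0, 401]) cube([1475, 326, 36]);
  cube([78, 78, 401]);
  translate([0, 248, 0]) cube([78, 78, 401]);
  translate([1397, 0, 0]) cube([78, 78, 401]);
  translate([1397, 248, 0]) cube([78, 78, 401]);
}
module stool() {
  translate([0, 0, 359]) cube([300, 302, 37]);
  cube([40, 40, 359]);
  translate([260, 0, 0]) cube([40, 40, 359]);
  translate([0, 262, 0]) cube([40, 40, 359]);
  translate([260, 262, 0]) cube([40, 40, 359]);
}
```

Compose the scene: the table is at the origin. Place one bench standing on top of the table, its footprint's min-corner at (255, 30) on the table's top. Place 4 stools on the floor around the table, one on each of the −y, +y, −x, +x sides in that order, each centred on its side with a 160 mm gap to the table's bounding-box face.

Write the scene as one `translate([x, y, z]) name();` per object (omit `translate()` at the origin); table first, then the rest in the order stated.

table();
translate([255, 30, 730]) bench();
translate([719, -462, 0]) stool();
translate([719, 974, 0]) stool();
translate([-460, 256, 0]) stool();
translate([1898, 256, 0]) stool();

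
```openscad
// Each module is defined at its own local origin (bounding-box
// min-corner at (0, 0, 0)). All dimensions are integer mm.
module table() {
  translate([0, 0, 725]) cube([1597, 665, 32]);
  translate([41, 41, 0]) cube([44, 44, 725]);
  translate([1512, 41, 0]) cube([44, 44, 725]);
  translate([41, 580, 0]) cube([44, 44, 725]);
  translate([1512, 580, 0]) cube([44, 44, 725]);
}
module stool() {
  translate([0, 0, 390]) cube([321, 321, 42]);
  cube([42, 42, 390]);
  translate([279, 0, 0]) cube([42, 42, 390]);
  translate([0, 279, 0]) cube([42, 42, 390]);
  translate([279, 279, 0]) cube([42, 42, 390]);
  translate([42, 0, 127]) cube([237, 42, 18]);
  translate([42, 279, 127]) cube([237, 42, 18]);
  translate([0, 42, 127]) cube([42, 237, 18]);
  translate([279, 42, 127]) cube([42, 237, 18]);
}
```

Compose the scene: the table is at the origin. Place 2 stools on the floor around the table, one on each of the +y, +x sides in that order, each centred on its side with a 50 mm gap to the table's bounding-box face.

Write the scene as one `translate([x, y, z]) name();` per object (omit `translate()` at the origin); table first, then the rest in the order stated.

table();
translate([638, 715, 0]) stool();
translate([1647, 172, 0]) stool();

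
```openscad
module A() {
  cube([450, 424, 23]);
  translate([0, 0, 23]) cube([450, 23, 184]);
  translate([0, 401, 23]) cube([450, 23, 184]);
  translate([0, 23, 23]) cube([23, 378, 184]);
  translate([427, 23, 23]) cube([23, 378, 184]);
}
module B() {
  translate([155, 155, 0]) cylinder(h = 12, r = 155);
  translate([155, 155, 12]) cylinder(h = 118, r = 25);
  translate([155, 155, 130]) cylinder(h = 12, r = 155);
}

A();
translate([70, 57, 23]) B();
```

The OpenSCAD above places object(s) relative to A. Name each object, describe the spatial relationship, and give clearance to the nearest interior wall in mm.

A is an open box. B is a spool. The spool sits inside the open box, centred. The clearance to the nearest interior wall is 34 mm.

Clearances: x = 47, y = 34; minimum 34 mm.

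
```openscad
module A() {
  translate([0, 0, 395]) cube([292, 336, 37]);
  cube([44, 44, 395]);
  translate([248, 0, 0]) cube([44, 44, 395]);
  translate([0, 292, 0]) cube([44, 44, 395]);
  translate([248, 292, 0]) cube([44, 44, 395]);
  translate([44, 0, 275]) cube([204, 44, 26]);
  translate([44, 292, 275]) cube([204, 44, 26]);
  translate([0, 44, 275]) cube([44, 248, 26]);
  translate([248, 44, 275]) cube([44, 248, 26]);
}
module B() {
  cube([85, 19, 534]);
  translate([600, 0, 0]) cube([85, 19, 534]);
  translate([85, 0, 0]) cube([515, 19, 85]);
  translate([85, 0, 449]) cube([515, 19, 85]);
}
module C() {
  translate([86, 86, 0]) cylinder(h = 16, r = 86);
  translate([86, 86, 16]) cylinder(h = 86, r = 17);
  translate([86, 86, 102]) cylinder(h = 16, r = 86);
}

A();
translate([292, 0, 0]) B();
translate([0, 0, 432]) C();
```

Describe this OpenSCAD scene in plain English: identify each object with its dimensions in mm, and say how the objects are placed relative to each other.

A is a four-legged stool. The seat is 292×336 mm, 37 mm thick, top at z = 432 mm. It stands on four square legs, each 44×44 mm in cross-section, from z = 0 to the seat underside, each flush with a corner of the seat. Four stretchers, 44 mm wide and 26 mm tall, connect adjacent legs with their undersides at z = 275 mm, each running between the inner faces of the legs it joins and aligned with the legs' outer faces on the other axis.

B is a picture frame with a 515×364 mm rectangular opening (x by z) and a uniform 85 mm border on every side. Frame depth is 19 mm along y. It is built from two vertical stiles running the full outside height and two horizontal rails spanning the gap between the stiles.

C is a spool: two coaxial disc flanges of radius 86 mm and thickness 16 mm, joined by a core cylinder of radius 17 mm and height 86 mm. The lower flange rests on z = 0 and the three cylinders share a vertical axis.

The picture frame is against the stool's +x side, with their −y faces flush. The spool is on top of the stool.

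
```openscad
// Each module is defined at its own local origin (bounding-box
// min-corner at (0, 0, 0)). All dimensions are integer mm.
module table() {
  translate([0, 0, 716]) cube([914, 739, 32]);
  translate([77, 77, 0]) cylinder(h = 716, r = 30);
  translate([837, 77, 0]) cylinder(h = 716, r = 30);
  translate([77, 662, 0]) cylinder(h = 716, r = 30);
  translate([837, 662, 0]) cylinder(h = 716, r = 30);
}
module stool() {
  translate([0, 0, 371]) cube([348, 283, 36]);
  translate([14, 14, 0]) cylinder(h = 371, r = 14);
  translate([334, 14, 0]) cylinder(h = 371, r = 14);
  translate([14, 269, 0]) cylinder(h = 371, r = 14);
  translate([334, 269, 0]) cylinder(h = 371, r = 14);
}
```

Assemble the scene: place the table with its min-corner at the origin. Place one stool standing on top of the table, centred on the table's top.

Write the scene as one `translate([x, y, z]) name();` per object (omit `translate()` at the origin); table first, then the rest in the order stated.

table();
translate([283, 228, 748]) stool();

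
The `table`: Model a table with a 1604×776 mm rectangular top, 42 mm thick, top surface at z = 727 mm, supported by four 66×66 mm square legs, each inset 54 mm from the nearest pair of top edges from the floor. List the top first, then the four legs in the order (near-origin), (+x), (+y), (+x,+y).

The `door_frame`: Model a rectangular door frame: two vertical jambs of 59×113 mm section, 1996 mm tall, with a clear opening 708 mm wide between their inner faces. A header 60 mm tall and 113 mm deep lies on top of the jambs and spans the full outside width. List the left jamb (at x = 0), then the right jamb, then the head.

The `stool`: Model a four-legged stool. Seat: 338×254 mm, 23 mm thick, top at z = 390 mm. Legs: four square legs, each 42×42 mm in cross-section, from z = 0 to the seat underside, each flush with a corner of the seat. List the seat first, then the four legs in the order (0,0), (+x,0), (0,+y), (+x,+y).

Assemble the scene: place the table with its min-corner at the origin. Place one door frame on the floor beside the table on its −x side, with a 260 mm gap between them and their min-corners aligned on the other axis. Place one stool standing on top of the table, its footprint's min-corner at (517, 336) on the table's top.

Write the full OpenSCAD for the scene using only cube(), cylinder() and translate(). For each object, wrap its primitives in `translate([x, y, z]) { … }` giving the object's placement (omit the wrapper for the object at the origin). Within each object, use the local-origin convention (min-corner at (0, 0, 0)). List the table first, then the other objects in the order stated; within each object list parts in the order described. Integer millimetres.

translate([0, 0, 685]) cube([1604, 776, 42]);
translate([54, 54, 0]) cube([66, 66, 685]);
translate([1484, 54, 0]) cube([66, 66, 685]);
translate([54, 656, 0]) cube([66, 66, 685]);
translate([1484, 656, 0]) cube([66, 66, 685]);
translate([-1086, 0, 0]) {
  cube([59, 113, 1996]);
  translate([767, 0, 0]) cube([59, 113, 1996]);
  translate([0, 0, 1996]) cube([826, 113, 60]);
}
translate([517, 336, 727]) {
  translate([0, 0, 367]) cube([338, 254, 23]);
  cube([42, 42, 367]);
  translate([296, 0, 0]) cube([42, 42, 367]);
  translate([0, 212, 0]) cube([42, 42, 367]);
  translate([296, 212, 0]) cube([42, 42, 367]);
}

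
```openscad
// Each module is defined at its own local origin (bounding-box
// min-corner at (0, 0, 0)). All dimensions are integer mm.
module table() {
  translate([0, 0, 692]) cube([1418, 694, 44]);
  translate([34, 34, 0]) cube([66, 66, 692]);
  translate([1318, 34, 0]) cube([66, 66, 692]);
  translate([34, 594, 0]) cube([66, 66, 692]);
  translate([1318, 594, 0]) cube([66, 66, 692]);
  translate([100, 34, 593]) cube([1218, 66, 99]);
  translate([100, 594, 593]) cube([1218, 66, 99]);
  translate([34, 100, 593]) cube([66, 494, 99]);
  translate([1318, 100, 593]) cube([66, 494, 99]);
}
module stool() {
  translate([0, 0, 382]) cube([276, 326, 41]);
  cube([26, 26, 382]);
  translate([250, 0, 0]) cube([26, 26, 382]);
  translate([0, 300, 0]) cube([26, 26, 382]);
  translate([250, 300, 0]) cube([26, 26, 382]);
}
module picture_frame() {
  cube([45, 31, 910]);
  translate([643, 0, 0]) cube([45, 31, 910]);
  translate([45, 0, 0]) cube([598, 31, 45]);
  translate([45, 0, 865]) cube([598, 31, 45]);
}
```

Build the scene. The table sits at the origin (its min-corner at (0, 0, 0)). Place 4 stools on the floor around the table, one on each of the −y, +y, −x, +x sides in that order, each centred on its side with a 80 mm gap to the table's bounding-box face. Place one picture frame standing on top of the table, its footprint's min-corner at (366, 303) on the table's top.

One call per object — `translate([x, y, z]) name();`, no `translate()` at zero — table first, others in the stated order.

table();
translate([571, -406, 0]) stool();
translate([571, 774, 0]) stool();
translate([-356, 184, 0]) stool();
translate([1498, 184, 0]) stool();
translate([366, 303, 736]) picture_frame();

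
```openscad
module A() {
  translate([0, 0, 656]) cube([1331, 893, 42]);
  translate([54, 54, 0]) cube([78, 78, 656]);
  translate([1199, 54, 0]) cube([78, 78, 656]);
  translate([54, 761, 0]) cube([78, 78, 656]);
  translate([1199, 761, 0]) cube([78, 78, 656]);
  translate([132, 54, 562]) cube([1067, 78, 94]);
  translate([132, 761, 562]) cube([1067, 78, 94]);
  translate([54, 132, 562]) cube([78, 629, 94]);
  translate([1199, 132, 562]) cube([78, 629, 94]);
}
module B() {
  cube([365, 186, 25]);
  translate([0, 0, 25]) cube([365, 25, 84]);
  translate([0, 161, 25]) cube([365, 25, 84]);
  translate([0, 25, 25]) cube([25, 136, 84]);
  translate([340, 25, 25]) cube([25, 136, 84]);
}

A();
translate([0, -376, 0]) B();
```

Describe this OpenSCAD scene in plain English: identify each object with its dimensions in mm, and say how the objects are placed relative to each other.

A is a table with a 1331×893 mm rectangular top, 42 mm thick, top surface at z = 698 mm, supported by four 78×78 mm square legs, each inset 54 mm from the nearest pair of top edges, running from the floor. Four apron rails, 78 mm thick and 94 mm tall, run between adjacent legs with their top edges flush with the underside of the top and their outer faces flush with the legs' outer faces.

B is an open storage box with external size 365×186×109 mm and wall thickness 25 mm (the base is also 25 mm thick). The base covers the whole footprint; the four walls stand on the base, with the y-facing walls full-width and the x-facing walls fitting between their inner faces.

The open box is on the floor beside the table on its −y side.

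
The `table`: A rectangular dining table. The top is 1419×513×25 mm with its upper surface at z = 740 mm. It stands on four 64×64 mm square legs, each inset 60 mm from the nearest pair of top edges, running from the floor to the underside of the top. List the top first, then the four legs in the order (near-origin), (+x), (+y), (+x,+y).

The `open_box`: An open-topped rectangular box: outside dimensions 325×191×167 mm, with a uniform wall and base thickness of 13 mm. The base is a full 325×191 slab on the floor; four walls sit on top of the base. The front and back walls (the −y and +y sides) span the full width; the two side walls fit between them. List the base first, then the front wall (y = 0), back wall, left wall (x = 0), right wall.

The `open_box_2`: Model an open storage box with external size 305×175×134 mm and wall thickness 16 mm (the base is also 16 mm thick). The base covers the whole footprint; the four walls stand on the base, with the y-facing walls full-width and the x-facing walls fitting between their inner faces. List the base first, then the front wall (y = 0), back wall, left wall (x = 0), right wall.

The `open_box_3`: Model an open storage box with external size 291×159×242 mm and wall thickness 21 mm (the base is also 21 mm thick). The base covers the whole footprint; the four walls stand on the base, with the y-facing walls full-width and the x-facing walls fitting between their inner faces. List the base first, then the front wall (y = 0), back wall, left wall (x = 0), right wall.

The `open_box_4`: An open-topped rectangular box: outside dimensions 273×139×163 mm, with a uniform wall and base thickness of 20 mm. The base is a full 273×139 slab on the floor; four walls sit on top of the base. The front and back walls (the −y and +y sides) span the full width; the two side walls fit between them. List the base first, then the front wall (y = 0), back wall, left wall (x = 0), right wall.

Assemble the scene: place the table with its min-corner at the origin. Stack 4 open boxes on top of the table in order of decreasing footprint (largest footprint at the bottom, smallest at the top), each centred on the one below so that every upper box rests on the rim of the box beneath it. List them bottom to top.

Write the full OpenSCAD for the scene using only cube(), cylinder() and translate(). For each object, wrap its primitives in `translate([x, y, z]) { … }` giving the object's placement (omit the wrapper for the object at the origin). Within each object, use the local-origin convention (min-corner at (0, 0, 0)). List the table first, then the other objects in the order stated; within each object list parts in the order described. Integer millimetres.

translate([0, 0, 715]) cube([1419, 513, 25]);
translate([60, 60, 0]) cube([64, 64, 715]);
translate([1295, 60, 0]) cube([64, 64, 715]);
translate([60, 389, 0]) cube([64, 64, 715]);
translate([1295, 389, 0]) cube([64, 64, 715]);
translate([547, 161, 740]) {
  cube([325, 191, 13]);
  translate([0, 0, 13]) cube([325, 13, 154]);
  translate([0, 178, 13]) cube([325, 13, 154]);
  translate([0, 13, 13]) cube([13, 165, 154]);
  translate([312, 13, 13]) cube([13, 165, 154]);
}
translate([557, 169, 907]) {
  cube([305, 175, 16]);
  translate([0, 0, 16]) cube([305, 16, 118]);
  translate([0, 159, 16]) cube([305, 16, 118]);
  translate([0, 16, 16]) cube([16, 143, 118]);
  translate([289, 16, 16]) cube([16, 143, 118]);
}
translate([564, 177, 1041]) {
  cube([291, 159, 21]);
  translate([0, 0, 21]) cube([291, 21, 221]);
  translate([0, 138, 21]) cube([291, 21, 221]);
  translate([0, 21, 21]) cube([21, 117, 221]);
  translate([270, 21, 21]) cube([21, 117, 221]);
}
translate([573, 187, 1283]) {
  cube([273, 139, 20]);
  translate([0, 0, 20]) cube([273, 20, 143]);
  translate([0, 119, 20]) cube([273, 20, 143]);
  translate([0, 20, 20]) cube([20, 99, 143]);
  translate([253, 20, 20]) cube([20, 99, 143]);
}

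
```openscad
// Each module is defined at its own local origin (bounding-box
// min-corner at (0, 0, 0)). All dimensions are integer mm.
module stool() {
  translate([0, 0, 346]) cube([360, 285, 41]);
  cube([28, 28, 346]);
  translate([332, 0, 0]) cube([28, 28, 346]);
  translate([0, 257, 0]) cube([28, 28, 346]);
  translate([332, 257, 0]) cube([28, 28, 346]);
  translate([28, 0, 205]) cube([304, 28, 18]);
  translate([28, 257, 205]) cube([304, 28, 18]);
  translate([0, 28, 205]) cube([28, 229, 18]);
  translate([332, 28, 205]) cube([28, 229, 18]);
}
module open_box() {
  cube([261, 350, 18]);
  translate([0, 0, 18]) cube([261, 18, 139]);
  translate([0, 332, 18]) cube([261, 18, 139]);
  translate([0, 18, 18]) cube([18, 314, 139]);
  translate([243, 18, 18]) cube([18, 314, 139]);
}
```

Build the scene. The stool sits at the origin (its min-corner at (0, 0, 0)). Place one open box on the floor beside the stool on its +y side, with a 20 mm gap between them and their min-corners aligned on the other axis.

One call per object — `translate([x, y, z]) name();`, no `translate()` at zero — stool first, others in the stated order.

stool();
translate([0, 305, 0]) open_box();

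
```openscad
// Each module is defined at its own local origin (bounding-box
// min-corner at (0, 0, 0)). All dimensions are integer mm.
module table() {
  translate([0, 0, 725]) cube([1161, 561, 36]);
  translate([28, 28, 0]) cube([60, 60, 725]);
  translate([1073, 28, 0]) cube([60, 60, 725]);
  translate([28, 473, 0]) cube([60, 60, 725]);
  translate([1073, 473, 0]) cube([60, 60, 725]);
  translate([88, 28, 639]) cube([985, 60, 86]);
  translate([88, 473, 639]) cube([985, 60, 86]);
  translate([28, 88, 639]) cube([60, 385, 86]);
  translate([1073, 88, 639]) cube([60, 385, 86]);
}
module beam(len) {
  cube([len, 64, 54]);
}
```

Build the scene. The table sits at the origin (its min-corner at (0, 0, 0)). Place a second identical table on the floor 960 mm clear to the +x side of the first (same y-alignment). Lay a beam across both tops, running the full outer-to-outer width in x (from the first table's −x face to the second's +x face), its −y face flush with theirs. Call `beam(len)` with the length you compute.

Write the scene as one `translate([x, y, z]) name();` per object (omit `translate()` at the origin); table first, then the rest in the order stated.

table();
translate([2121, 0, 0]) table();
translate([0, 0, 761]) beam(3282);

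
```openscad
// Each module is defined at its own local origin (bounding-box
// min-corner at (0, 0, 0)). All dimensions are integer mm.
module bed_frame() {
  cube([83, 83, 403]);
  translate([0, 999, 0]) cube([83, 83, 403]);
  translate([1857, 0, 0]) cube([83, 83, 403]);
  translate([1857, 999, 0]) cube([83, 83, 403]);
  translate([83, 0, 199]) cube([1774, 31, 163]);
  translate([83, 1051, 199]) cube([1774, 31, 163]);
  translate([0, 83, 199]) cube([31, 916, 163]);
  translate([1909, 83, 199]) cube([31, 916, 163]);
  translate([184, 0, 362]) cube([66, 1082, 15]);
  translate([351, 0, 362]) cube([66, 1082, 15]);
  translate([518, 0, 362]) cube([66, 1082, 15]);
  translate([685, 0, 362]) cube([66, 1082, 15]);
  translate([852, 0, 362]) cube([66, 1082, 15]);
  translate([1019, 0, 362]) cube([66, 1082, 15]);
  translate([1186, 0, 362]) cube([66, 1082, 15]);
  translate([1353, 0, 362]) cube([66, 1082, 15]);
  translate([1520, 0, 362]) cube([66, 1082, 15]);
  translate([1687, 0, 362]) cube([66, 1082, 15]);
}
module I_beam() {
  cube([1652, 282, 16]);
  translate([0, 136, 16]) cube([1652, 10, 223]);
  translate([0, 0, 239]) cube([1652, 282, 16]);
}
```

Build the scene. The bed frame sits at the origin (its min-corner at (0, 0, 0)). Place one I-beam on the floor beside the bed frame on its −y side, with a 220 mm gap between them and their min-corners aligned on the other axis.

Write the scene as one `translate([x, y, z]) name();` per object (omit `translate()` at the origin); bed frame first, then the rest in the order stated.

bed_frame();
translate([0, -502, 0]) I_beam();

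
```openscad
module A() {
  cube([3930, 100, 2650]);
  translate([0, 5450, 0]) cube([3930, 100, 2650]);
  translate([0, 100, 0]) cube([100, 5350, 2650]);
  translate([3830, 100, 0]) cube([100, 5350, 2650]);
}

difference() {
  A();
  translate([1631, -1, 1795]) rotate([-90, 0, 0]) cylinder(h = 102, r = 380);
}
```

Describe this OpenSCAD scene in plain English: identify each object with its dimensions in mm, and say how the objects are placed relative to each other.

A is a box-shaped house frame (walls only): outside footprint 3930×5550 mm, wall height 2650 mm, wall thickness 100 mm. The two y-facing walls run the full x-width; the two x-facing walls fit between the inner faces of the y-facing walls.

The house frame has a circular hole of radius 380 mm through its front wall, centred at (x = 1631, z = 1795).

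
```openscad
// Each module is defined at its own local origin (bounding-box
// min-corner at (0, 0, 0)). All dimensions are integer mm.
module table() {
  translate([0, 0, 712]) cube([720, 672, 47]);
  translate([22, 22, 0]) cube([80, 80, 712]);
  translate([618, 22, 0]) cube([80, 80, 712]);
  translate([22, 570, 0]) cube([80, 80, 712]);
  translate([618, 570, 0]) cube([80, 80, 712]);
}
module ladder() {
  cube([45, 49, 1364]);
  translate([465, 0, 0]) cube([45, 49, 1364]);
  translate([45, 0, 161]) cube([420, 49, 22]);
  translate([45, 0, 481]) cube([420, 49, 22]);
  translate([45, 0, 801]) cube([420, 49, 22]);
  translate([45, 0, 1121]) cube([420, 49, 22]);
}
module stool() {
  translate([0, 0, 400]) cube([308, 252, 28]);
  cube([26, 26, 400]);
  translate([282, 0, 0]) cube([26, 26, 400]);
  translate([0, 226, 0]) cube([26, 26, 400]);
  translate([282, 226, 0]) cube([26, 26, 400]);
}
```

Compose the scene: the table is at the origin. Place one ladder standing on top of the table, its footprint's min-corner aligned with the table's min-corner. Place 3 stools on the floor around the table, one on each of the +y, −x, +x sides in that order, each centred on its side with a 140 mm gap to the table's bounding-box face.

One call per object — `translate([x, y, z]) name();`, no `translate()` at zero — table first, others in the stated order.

table();
translate([0, 0, 759]) ladder();
translate([206, 812, 0]) stool();
translate([-448, 210, 0]) stool();
translate([860, 210, 0]) stool();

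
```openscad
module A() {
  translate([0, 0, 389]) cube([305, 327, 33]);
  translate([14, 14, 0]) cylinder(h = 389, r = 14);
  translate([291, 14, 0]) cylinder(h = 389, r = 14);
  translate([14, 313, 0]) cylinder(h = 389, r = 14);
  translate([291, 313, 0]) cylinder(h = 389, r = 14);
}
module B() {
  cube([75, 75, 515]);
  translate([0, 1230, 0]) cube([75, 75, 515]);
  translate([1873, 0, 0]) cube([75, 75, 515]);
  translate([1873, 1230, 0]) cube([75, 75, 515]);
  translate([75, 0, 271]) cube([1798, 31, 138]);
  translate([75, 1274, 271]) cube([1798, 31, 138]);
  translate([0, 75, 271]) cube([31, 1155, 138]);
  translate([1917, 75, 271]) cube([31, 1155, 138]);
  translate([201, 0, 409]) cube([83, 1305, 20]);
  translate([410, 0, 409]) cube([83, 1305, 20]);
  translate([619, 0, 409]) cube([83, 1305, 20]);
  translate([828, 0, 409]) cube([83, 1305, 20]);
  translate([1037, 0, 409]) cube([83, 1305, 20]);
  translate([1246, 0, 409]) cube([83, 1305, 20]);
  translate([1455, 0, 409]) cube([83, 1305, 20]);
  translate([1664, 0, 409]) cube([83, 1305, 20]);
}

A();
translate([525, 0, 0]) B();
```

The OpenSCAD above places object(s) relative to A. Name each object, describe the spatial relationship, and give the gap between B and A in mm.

The bed frame's nearest face is 220 mm from the stool's +x face.

A is a stool. B is a bed frame. The bed frame is on the floor beside the stool on its +x side. The gap between the bed frame and the stool is 220 mm.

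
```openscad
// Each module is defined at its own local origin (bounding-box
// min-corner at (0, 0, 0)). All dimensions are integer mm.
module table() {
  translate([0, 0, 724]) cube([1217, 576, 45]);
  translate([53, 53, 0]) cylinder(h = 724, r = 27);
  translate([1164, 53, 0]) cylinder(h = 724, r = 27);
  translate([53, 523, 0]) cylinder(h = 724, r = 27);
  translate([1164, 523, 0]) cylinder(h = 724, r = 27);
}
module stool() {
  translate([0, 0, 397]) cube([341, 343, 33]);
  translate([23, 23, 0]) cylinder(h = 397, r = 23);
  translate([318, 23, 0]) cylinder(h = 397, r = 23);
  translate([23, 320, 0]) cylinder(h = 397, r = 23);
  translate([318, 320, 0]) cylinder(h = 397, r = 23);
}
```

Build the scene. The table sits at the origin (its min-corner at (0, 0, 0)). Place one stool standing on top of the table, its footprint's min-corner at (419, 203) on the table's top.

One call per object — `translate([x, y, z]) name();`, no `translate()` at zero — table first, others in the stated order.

table();
translate([419, 203, 769]) stool();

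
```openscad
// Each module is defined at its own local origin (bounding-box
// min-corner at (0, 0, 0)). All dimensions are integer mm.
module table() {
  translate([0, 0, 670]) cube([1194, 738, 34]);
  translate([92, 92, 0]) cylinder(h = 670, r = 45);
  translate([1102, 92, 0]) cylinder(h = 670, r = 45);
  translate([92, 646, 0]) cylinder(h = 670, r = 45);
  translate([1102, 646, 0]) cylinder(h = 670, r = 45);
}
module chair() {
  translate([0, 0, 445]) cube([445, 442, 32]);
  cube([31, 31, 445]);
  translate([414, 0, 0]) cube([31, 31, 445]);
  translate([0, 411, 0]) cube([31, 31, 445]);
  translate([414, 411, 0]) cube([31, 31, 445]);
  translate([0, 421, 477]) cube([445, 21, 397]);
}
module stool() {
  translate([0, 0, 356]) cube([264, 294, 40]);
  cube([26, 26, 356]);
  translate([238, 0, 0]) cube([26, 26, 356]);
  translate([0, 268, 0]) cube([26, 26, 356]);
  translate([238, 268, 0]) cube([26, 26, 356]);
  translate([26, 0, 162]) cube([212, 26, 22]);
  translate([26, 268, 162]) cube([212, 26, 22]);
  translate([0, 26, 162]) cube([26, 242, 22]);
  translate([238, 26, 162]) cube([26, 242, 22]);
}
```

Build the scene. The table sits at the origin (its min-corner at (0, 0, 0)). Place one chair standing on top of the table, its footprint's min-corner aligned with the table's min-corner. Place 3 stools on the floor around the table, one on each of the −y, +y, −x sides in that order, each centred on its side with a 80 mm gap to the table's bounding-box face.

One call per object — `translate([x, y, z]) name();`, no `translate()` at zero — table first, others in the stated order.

table();
translate([0, 0, 704]) chair();
translate([465, -374, 0]) stool();
translate([465, 818, 0]) stool();
translate([-344, 222, 0]) stool();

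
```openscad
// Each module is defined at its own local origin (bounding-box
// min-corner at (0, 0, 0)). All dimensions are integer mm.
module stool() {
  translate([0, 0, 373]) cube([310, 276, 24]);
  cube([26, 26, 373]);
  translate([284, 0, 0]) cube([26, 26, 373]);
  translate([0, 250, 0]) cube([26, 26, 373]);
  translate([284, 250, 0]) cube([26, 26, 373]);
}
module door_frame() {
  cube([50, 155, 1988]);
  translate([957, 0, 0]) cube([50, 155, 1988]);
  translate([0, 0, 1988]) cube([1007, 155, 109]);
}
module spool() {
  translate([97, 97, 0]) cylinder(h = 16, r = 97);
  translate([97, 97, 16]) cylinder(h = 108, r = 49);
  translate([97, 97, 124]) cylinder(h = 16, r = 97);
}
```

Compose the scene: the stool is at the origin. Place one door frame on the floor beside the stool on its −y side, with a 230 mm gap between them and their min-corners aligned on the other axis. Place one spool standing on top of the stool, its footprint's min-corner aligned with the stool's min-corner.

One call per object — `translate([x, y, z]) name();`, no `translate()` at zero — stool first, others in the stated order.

stool();
translate([0, -385, 0]) door_frame();
translate([0, 0, 397]) spool();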